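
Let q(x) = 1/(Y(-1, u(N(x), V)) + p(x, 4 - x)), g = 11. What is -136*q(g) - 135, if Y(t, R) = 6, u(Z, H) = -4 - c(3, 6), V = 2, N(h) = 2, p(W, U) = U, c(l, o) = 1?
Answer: 1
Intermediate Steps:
u(Z, H) = -5 (u(Z, H) = -4 - 1*1 = -4 - 1 = -5)
q(x) = 1/(10 - x) (q(x) = 1/(6 + (4 - x)) = 1/(10 - x))
-136*q(g) - 135 = -(-136)/(-10 + 11) - 135 = -(-136)/1 - 135 = -(-136) - 135 = -136*(-1) - 135 = 136 - 135 = 1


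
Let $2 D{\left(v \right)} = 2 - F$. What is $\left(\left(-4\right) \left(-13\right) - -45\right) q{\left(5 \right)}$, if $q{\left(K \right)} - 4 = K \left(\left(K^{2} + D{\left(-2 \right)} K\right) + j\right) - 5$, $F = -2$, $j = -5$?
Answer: $14453$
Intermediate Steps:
$D{\left(v \right)} = 2$ ($D{\left(v \right)} = \frac{2 - -2}{2} = \frac{2 + 2}{2} = \frac{1}{2} \cdot 4 = 2$)
$q{\left(K \right)} = -1 + K \left(-5 + K^{2} + 2 K\right)$ ($q{\left(K \right)} = 4 + \left(K \left(\left(K^{2} + 2 K\right) - 5\right) - 5\right) = 4 + \left(K \left(-5 + K^{2} + 2 K\right) - 5\right) = 4 + \left(-5 + K \left(-5 + K^{2} + 2 K\right)\right) = -1 + K \left(-5 + K^{2} + 2 K\right)$)
$\left(\left(-4\right) \left(-13\right) - -45\right) q{\left(5 \right)} = \left(\left(-4\right) \left(-13\right) - -45\right) \left(-1 + 5^{3} - 25 + 2 \cdot 5^{2}\right) = \left(52 + 45\right) \left(-1 + 125 - 25 + 2 \cdot 25\right) = 97 \left(-1 + 125 - 25 + 50\right) = 97 \cdot 149 = 14453$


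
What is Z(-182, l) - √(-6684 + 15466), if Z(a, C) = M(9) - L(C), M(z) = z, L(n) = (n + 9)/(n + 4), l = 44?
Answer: 379/48 - √8782 ≈ -85.817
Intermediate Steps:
L(n) = (9 + n)/(4 + n)
Z(a, C) = 9 - (9 + C)/(4 + C)
Z(-182, l) - √(-6684 + 15466) = (27 + 8*44)/(4 + 44) - √(-6684 + 15466) = (27 + 352)/48 - √8782 = (1/48)*379 - √8782 = 379/48 - √8782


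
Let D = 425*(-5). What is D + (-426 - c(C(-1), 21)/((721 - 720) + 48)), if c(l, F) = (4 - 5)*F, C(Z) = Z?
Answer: -17854/7 ≈ -2550.6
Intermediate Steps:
c(l, F) = -F
D = -2125
D + (-426 - c(C(-1), 21)/((721 - 720) + 48)) = -2125 + (-426 - (-1*21)/((721 - 720) + 48)) = -2125 + (-426 - (-21)/(1 + 48)) = -2125 + (-426 - (-21)/49) = -2125 + (-426 - 1*(-3/7)) = -2125 + (-426 + 3/7) = -2125 - 2979/7 = -17854/7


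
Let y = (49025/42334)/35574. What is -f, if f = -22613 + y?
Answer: 34054945398883/1505989716 ≈ 22613.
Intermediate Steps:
y = 49025/1505989716 (y = (49025*(1/42334))*(1/35574) = (49025/42334)*(1/35574) = 49025/1505989716 ≈ 3.2553e-5)
f = -34054945398883/1505989716 (f = -22613 + 49025/1505989716 = -34054945398883/1505989716 ≈ -22613.)
-f = -1*(-34054945398883/1505989716) = 34054945398883/1505989716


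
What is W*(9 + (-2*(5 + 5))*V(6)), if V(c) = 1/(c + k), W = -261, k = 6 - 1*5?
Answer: -11223/7 ≈ -1603.3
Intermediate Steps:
k = 1 (k = 6 - 5 = 1)
V(c) = 1/(1 + c) (V(c) = 1/(c + 1) = 1/(1 + c))
W*(9 + (-2*(5 + 5))*V(6)) = -261*(9 + (-2*(5 + 5))/(1 + 6)) = -261*(9 - 2*10/7) = -261*(9 - 20*⅐) = -261*(9 - 20/7) = -261*43/7 = -11223/7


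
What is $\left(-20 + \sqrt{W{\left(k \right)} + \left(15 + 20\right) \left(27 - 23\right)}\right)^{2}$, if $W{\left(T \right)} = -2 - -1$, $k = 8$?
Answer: $\left(20 - \sqrt{139}\right)^{2} \approx 67.407$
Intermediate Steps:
$W{\left(T \right)} = -1$ ($W{\left(T \right)} = -2 + 1 = -1$)
$\left(-20 + \sqrt{W{\left(k \right)} + \left(15 + 20\right) \left(27 - 23\right)}\right)^{2} = \left(-20 + \sqrt{-1 + \left(15 + 20\right) \left(27 - 23\right)}\right)^{2} = \left(-20 + \sqrt{-1 + 35 \cdot 4}\right)^{2} = \left(-20 + \sqrt{-1 + 140}\right)^{2} = \left(-20 + \sqrt{139}\right)^{2}$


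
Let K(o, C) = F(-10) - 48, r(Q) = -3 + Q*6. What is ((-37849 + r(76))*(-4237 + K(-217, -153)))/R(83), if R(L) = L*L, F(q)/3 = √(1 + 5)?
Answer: 160241860/6889 - 112188*√6/6889 ≈ 23221.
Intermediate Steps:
F(q) = 3*√6 (F(q) = 3*√(1 + 5) = 3*√6)
r(Q) = -3 + 6*Q
K(o, C) = -48 + 3*√6 (K(o, C) = 3*√6 - 48 = -48 + 3*√6)
R(L) = L²
((-37849 + r(76))*(-4237 + K(-217, -153)))/R(83) = ((-37849 + (-3 + 6*76))*(-4237 + (-48 + 3*√6)))/(83²) = ((-37849 + (-3 + 456))*(-4285 + 3*√6))/6889 = ((-37849 + 453)*(-4285 + 3*√6))*(1/6889) = -37396*(-4285 + 3*√6)*(1/6889) = (160241860 - 112188*√6)*(1/6889) = 160241860/6889 - 112188*√6/6889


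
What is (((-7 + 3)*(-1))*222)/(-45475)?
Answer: -888/45475 ≈ -0.019527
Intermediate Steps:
(((-7 + 3)*(-1))*222)/(-45475) = (-4*(-1)*222)*(-1/45475) = (4*222)*(-1/45475) = 888*(-1/45475) = -888/45475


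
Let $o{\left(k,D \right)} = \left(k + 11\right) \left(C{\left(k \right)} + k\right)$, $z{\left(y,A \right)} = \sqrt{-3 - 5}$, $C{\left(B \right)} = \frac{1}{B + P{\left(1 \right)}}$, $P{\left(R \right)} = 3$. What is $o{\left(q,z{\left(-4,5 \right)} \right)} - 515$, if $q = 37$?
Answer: $\frac{6311}{5} \approx 1262.2$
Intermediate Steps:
$C{\left(B \right)} = \frac{1}{3 + B}$ ($C{\left(B \right)} = \frac{1}{B + 3} = \frac{1}{3 + B}$)
$z{\left(y,A \right)} = 2 i \sqrt{2}$ ($z{\left(y,A \right)} = \sqrt{-8} = 2 i \sqrt{2}$)
$o{\left(k,D \right)} = \left(11 + k\right) \left(k + \frac{1}{3 + k}\right)$ ($o{\left(k,D \right)} = \left(k + 11\right) \left(\frac{1}{3 + k} + k\right) = \left(11 + k\right) \left(k + \frac{1}{3 + k}\right)$)
$o{\left(q,z{\left(-4,5 \right)} \right)} - 515 = \frac{11 + 37 + 37 \left(3 + 37\right) \left(11 + 37\right)}{3 + 37} - 515 = \frac{11 + 37 + 37 \cdot 40 \cdot 48}{40} - 515 = \frac{11 + 37 + 71040}{40} - 515 = \frac{1}{40} \cdot 71088 - 515 = \frac{8886}{5} - 515 = \frac{6311}{5}$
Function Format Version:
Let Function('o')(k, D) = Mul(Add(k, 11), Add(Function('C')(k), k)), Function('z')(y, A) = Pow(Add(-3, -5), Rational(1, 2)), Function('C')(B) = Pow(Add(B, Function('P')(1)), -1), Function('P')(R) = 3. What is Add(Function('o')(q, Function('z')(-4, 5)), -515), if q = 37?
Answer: Rational(6311, 5) ≈ 1262.2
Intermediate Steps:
Function('C')(B) = Pow(Add(3, B), -1) (Function('C')(B) = Pow(Add(B, 3), -1) = Pow(Add(3, B), -1))
Function('z')(y, A) = Mul(2, I, Pow(2, Rational(1, 2))) (Function('z')(y, A) = Pow(-8, Rational(1, 2)) = Mul(2, I, Pow(2, Rational(1, 2))))
Function('o')(k, D) = Mul(Add(11, k), Add(k, Pow(Add(3, k), -1))) (Function('o')(k, D) = Mul(Add(k, 11), Add(Pow(Add(3, k), -1), k)) = Mul(Add(11, k), Add(k, Pow(Add(3, k), -1))))
Add(Function('o')(q, Function('z')(-4, 5)), -515) = Add(Mul(Pow(Add(3, 37), -1), Add(11, 37, Mul(37, Add(3, 37), Add(11, 37)))), -515) = Add(Mul(Pow(40, -1), Add(11, 37, Mul(37, 40, 48))), -515) = Add(Mul(Rational(1, 40), Add(11, 37, 71040)), -515) = Add(Mul(Rational(1, 40), 71088), -515) = Add(Rational(8886, 5), -515) = Rational(6311, 5)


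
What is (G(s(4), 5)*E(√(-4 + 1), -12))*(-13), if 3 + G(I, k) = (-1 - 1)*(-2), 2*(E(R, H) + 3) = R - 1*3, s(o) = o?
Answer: 117/2 - 13*I*√3/2 ≈ 58.5 - 11.258*I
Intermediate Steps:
E(R, H) = -9/2 + R/2 (E(R, H) = -3 + (R - 1*3)/2 = -3 + (R - 3)/2 = -3 + (-3 + R)/2 = -3 + (-3/2 + R/2) = -9/2 + R/2)
G(I, k) = 1 (G(I, k) = -3 + (-1 - 1)*(-2) = -3 - 2*(-2) = -3 + 4 = 1)
(G(s(4), 5)*E(√(-4 + 1), -12))*(-13) = (1*(-9/2 + √(-4 + 1)/2))*(-13) = (1*(-9/2 + √(-3)/2))*(-13) = (1*(-9/2 + (I*√3)/2))*(-13) = (1*(-9/2 + I*√3/2))*(-13) = (-9/2 + I*√3/2)*(-13) = 117/2 - 13*I*√3/2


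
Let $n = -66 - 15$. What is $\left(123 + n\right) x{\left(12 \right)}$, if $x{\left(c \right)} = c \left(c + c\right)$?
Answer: $12096$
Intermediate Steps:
$x{\left(c \right)} = 2 c^{2}$ ($x{\left(c \right)} = c 2 c = 2 c^{2}$)
$n = -81$
$\left(123 + n\right) x{\left(12 \right)} = \left(123 - 81\right) 2 \cdot 12^{2} = 42 \cdot 2 \cdot 144 = 42 \cdot 288 = 12096$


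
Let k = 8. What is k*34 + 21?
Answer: 293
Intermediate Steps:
k*34 + 21 = 8*34 + 21 = 272 + 21 = 293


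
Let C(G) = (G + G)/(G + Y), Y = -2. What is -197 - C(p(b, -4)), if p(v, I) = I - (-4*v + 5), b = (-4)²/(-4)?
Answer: -5369/27 ≈ -198.85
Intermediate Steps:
b = -4 (b = 16*(-¼) = -4)
p(v, I) = -5 + I + 4*v (p(v, I) = I - (5 - 4*v) = I + (-5 + 4*v) = -5 + I + 4*v)
C(G) = 2*G/(-2 + G) (C(G) = (G + G)/(G - 2) = (2*G)/(-2 + G) = 2*G/(-2 + G))
-197 - C(p(b, -4)) = -197 - 2*(-5 - 4 + 4*(-4))/(-2 + (-5 - 4 + 4*(-4))) = -197 - 2*(-5 - 4 - 16)/(-2 + (-5 - 4 - 16)) = -197 - 2*(-25)/(-2 - 25) = -197 - 2*(-25)/(-27) = -197 - 2*(-25)*(-1)/27 = -197 - 1*50/27 = -197 - 50/27 = -5369/27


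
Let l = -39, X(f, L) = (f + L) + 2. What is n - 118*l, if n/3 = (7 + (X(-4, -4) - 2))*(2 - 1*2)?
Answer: 4602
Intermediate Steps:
X(f, L) = 2 + L + f (X(f, L) = (L + f) + 2 = 2 + L + f)
n = 0 (n = 3*((7 + ((2 - 4 - 4) - 2))*(2 - 1*2)) = 3*((7 + (-6 - 2))*(2 - 2)) = 3*((7 - 8)*0) = 3*(-1*0) = 3*0 = 0)
n - 118*l = 0 - 118*(-39) = 0 + 4602 = 4602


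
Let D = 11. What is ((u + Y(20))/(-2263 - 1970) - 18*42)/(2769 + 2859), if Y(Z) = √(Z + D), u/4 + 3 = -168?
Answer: -88874/661759 - √31/23823324 ≈ -0.13430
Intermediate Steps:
u = -684 (u = -12 + 4*(-168) = -12 - 672 = -684)
Y(Z) = √(11 + Z) (Y(Z) = √(Z + 11) = √(11 + Z))
((u + Y(20))/(-2263 - 1970) - 18*42)/(2769 + 2859) = ((-684 + √(11 + 20))/(-2263 - 1970) - 18*42)/(2769 + 2859) = ((-684 + √31)/(-4233) - 756)/5628 = ((-684 + √31)*(-1/4233) - 756)*(1/5628) = ((228/1411 - √31/4233) - 756)*(1/5628) = (-1066488/1411 - √31/4233)*(1/5628) = -88874/661759 - √31/23823324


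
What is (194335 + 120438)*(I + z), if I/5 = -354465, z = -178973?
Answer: -614215925354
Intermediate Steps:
I = -1772325 (I = 5*(-354465) = -1772325)
(194335 + 120438)*(I + z) = (194335 + 120438)*(-1772325 - 178973) = 314773*(-1951298) = -614215925354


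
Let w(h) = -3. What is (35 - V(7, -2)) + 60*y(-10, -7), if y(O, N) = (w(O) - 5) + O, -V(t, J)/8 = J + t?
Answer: -1005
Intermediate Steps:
V(t, J) = -8*J - 8*t (V(t, J) = -8*(J + t) = -8*J - 8*t)
y(O, N) = -8 + O (y(O, N) = (-3 - 5) + O = -8 + O)
(35 - V(7, -2)) + 60*y(-10, -7) = (35 - (-8*(-2) - 8*7)) + 60*(-8 - 10) = (35 - (16 - 56)) + 60*(-18) = (35 - 1*(-40)) - 1080 = (35 + 40) - 1080 = 75 - 1080 = -1005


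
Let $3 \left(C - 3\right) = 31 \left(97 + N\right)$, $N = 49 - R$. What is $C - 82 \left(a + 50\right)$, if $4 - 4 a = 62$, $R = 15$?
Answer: $- \frac{4663}{3} \approx -1554.3$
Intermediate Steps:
$a = - \frac{29}{2}$ ($a = 1 - \frac{31}{2} = - \frac{29}{2} \approx -14.5$)
$N = 34$ ($N = 49 - 15 = 34$)
$C = \frac{4070}{3}$ ($C = 3 + \frac{31 \left(97 + 34\right)}{3} = 3 + \frac{31 \cdot 131}{3} = 3 + \frac{1}{3} \cdot 4061 = 3 + \frac{4061}{3} = \frac{4070}{3} \approx 1356.7$)
$C - 82 \left(a + 50\right) = \frac{4070}{3} - 82 \left(- \frac{29}{2} + 50\right) = \frac{4070}{3} - 82 \cdot \frac{71}{2} = \frac{4070}{3} - 2911 = - \frac{4663}{3}$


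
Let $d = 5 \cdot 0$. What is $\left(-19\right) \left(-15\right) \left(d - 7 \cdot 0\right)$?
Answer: $0$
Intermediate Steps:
$d = 0$
$\left(-19\right) \left(-15\right) \left(d - 7 \cdot 0\right) = \left(-19\right) \left(-15\right) \left(0 - 7 \cdot 0\right) = 285 \left(0 - 0\right) = 285 \left(0 + 0\right) = 285 \cdot 0 = 0$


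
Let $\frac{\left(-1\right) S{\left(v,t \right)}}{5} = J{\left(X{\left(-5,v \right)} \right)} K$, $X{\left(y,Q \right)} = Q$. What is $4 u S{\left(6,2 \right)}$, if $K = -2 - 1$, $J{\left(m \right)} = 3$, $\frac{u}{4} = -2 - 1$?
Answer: $-2160$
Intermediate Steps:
$u = -12$ ($u = 4 \left(-2 - 1\right) = 4 \left(-3\right) = -12$)
$K = -3$
$S{\left(v,t \right)} = 45$ ($S{\left(v,t \right)} = - 5 \cdot 3 \left(-3\right) = \left(-5\right) \left(-9\right) = 45$)
$4 u S{\left(6,2 \right)} = 4 \left(-12\right) 45 = \left(-48\right) 45 = -2160$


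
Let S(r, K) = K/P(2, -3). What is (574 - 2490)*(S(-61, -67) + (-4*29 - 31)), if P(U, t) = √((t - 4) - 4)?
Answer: 281652 - 128372*I*√11/11 ≈ 2.8165e+5 - 38706.0*I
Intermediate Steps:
P(U, t) = √(-8 + t) (P(U, t) = √((-4 + t) - 4) = √(-8 + t))
S(r, K) = -I*K*√11/11 (S(r, K) = K/(√(-8 - 3)) = K/(√(-11)) = K/((I*√11)) = K*(-I*√11/11) = -I*K*√11/11)
(574 - 2490)*(S(-61, -67) + (-4*29 - 31)) = (574 - 2490)*(-1/11*I*(-67)*√11 + (-4*29 - 31)) = -1916*(67*I*√11/11 + (-116 - 31)) = -1916*(67*I*√11/11 - 147) = -1916*(-147 + 67*I*√11/11) = 281652 - 128372*I*√11/11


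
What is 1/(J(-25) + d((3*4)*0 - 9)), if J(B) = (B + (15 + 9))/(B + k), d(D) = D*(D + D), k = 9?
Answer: 16/2593 ≈ 0.0061705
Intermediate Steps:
d(D) = 2*D**2 (d(D) = D*(2*D) = 2*D**2)
J(B) = (24 + B)/(9 + B) (J(B) = (B + (15 + 9))/(B + 9) = (B + 24)/(9 + B) = (24 + B)/(9 + B))
1/(J(-25) + d((3*4)*0 - 9)) = 1/((24 - 25)/(9 - 25) + 2*((3*4)*0 - 9)**2) = 1/(-1/(-16) + 2*(12*0 - 9)**2) = 1/(-1/16*(-1) + 2*(0 - 9)**2) = 1/(1/16 + 2*(-9)**2) = 1/(1/16 + 2*81) = 1/(1/16 + 162) = 1/(2593/16) = 16/2593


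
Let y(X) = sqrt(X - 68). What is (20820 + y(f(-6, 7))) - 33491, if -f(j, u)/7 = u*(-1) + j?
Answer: -12671 + sqrt(23) ≈ -12666.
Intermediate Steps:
f(j, u) = -7*j + 7*u (f(j, u) = -7*(u*(-1) + j) = -7*(-u + j) = -7*(j - u) = -7*j + 7*u)
y(X) = sqrt(-68 + X)
(20820 + y(f(-6, 7))) - 33491 = (20820 + sqrt(-68 + (-7*(-6) + 7*7))) - 33491 = (20820 + sqrt(-68 + (42 + 49))) - 33491 = (20820 + sqrt(-68 + 91)) - 33491 = (20820 + sqrt(23)) - 33491 = -12671 + sqrt(23)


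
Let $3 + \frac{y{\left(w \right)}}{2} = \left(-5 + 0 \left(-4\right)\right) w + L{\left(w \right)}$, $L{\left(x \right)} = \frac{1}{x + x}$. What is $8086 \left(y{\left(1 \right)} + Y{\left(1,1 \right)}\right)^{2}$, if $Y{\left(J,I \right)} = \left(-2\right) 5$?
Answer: $5053750$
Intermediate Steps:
$Y{\left(J,I \right)} = -10$
$L{\left(x \right)} = \frac{1}{2 x}$
$y{\left(w \right)} = -6 + \frac{1}{w} - 10 w$ ($y{\left(w \right)} = -6 + 2 \left(\left(-5 + 0 \left(-4\right)\right) w + \frac{1}{2 w}\right) = -6 + 2 \left(\left(-5 + 0\right) w + \frac{1}{2 w}\right) = -6 + 2 \left(- 5 w + \frac{1}{2 w}\right) = -6 + 2 \left(\frac{1}{2 w} - 5 w\right) = -6 - \left(- \frac{1}{w} + 10 w\right) = -6 + \frac{1}{w} - 10 w$)
$8086 \left(y{\left(1 \right)} + Y{\left(1,1 \right)}\right)^{2} = 8086 \left(\left(-6 + 1^{-1} - 10\right) - 10\right)^{2} = 8086 \left(\left(-6 + 1 - 10\right) - 10\right)^{2} = 8086 \left(-15 - 10\right)^{2} = 8086 \left(-25\right)^{2} = 8086 \cdot 625 = 5053750$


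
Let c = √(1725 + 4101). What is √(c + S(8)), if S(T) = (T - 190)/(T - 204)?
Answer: √(182 + 196*√5826)/14 ≈ 8.7896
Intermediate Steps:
S(T) = (-190 + T)/(-204 + T)
c = √5826 ≈ 76.328
√(c + S(8)) = √(√5826 + (-190 + 8)/(-204 + 8)) = √(√5826 - 182/(-196)) = √(√5826 - 1/196*(-182)) = √(√5826 + 13/14) = √(13/14 + √5826)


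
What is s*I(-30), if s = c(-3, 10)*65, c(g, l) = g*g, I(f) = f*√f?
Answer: -17550*I*√30 ≈ -96125.0*I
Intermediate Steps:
I(f) = f^(3/2)
c(g, l) = g²
s = 585 (s = (-3)²*65 = 9*65 = 585)
s*I(-30) = 585*(-30)^(3/2) = 585*(-30*I*√30) = -17550*I*√30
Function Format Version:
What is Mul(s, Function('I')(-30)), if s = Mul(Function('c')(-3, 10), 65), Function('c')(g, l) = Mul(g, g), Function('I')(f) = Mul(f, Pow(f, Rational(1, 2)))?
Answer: Mul(-17550, I, Pow(30, Rational(1, 2))) ≈ Mul(-96125., I)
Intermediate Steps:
Function('I')(f) = Pow(f, Rational(3, 2))
Function('c')(g, l) = Pow(g, 2)
s = 585 (s = Mul(Pow(-3, 2), 65) = Mul(9, 65) = 585)
Mul(s, Function('I')(-30)) = Mul(585, Pow(-30, Rational(3, 2))) = Mul(585, Mul(-30, I, Pow(30, Rational(1, 2)))) = Mul(-17550, I, Pow(30, Rational(1, 2)))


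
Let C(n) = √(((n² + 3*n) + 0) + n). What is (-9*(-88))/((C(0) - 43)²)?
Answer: 792/1849 ≈ 0.42834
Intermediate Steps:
C(n) = √(n² + 4*n) (C(n) = √((n² + 3*n) + n) = √(n² + 4*n))
(-9*(-88))/((C(0) - 43)²) = (-9*(-88))/((√(0*(4 + 0)) - 43)²) = 792/((√(0*4) - 43)²) = 792/((√0 - 43)²) = 792/((0 - 43)²) = 792/((-43)²) = 792/1849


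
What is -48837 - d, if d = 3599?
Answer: -52436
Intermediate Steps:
-48837 - d = -48837 - 1*3599 = -48837 - 3599 = -52436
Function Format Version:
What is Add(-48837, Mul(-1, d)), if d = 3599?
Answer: -52436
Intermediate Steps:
Add(-48837, Mul(-1, d)) = Add(-48837, Mul(-1, 3599)) = Add(-48837, -3599) = -52436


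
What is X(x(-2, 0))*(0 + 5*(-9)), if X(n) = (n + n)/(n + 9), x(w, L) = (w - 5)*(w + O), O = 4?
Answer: -252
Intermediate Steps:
x(w, L) = (-5 + w)*(4 + w) (x(w, L) = (w - 5)*(w + 4) = (-5 + w)*(4 + w))
X(n) = 2*n/(9 + n) (X(n) = (2*n)/(9 + n) = 2*n/(9 + n))
X(x(-2, 0))*(0 + 5*(-9)) = (2*(-20 + (-2)² - 1*(-2))/(9 + (-20 + (-2)² - 1*(-2))))*(0 + 5*(-9)) = (2*(-20 + 4 + 2)/(9 + (-20 + 4 + 2)))*(0 - 45) = (2*(-14)/(9 - 14))*(-45) = (2*(-14)/(-5))*(-45) = (2*(-14)*(-⅕))*(-45) = (28/5)*(-45) = -252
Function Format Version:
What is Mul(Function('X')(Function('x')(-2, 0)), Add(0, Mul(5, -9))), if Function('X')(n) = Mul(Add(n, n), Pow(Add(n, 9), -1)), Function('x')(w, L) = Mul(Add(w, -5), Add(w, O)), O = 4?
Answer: -252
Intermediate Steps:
Function('x')(w, L) = Mul(Add(-5, w), Add(4, w)) (Function('x')(w, L) = Mul(Add(w, -5), Add(w, 4)) = Mul(Add(-5, w), Add(4, w)))
Function('X')(n) = Mul(2, n, Pow(Add(9, n), -1)) (Function('X')(n) = Mul(Mul(2, n), Pow(Add(9, n), -1)) = Mul(2, n, Pow(Add(9, n), -1)))
Mul(Function('X')(Function('x')(-2, 0)), Add(0, Mul(5, -9))) = Mul(Mul(2, Add(-20, Pow(-2, 2), Mul(-1, -2)), Pow(Add(9, Add(-20, Pow(-2, 2), Mul(-1, -2))), -1)), Add(0, Mul(5, -9))) = Mul(Mul(2, Add(-20, 4, 2), Pow(Add(9, Add(-20, 4, 2)), -1)), Add(0, -45)) = Mul(Mul(2, -14, Pow(Add(9, -14), -1)), -45) = Mul(Mul(2, -14, Pow(-5, -1)), -45) = Mul(Mul(2, -14, Rational(-1, 5)), -45) = Mul(Rational(28, 5), -45) = -252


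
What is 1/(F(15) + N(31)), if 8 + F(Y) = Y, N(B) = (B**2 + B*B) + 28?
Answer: 1/1957 ≈ 0.00051099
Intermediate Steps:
N(B) = 28 + 2*B**2 (N(B) = (B**2 + B**2) + 28 = 2*B**2 + 28 = 28 + 2*B**2)
F(Y) = -8 + Y
1/(F(15) + N(31)) = 1/((-8 + 15) + (28 + 2*31**2)) = 1/(7 + (28 + 2*961)) = 1/(7 + (28 + 1922)) = 1/(7 + 1950) = 1/1957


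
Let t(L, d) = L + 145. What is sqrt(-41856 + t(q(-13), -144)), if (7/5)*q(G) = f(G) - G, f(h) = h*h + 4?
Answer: I*sqrt(2037329)/7 ≈ 203.91*I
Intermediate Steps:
f(h) = 4 + h**2 (f(h) = h**2 + 4 = 4 + h**2)
q(G) = 20/7 - 5*G/7 + 5*G**2/7 (q(G) = 5*((4 + G**2) - G)/7 = 5*(4 + G**2 - G)/7 = 20/7 - 5*G/7 + 5*G**2/7)
t(L, d) = 145 + L
sqrt(-41856 + t(q(-13), -144)) = sqrt(-41856 + (145 + (20/7 - 5/7*(-13) + (5/7)*(-13)**2))) = sqrt(-41856 + (145 + (20/7 + 65/7 + (5/7)*169))) = sqrt(-41856 + (145 + (20/7 + 65/7 + 845/7))) = sqrt(-41856 + (145 + 930/7)) = sqrt(-41856 + 1945/7) = sqrt(-291047/7) = I*sqrt(2037329)/7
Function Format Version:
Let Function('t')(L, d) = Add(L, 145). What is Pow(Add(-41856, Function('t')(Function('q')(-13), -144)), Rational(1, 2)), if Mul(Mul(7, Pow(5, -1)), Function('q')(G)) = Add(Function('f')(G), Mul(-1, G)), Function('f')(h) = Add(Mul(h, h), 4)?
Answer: Mul(Rational(1, 7), I, Pow(2037329, Rational(1, 2))) ≈ Mul(203.91, I)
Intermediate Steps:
Function('f')(h) = Add(4, Pow(h, 2)) (Function('f')(h) = Add(Pow(h, 2), 4) = Add(4, Pow(h, 2)))
Function('q')(G) = Add(Rational(20, 7), Mul(Rational(-5, 7), G), Mul(Rational(5, 7), Pow(G, 2))) (Function('q')(G) = Mul(Rational(5, 7), Add(Add(4, Pow(G, 2)), Mul(-1, G))) = Mul(Rational(5, 7), Add(4, Pow(G, 2), Mul(-1, G))) = Add(Rational(20, 7), Mul(Rational(-5, 7), G), Mul(Rational(5, 7), Pow(G, 2))))
Function('t')(L, d) = Add(145, L)
Pow(Add(-41856, Function('t')(Function('q')(-13), -144)), Rational(1, 2)) = Pow(Add(-41856, Add(145, Add(Rational(20, 7), Mul(Rational(-5, 7), -13), Mul(Rational(5, 7), Pow(-13, 2))))), Rational(1, 2)) = Pow(Add(-41856, Add(145, Add(Rational(20, 7), Rational(65, 7), Mul(Rational(5, 7), 169)))), Rational(1, 2)) = Pow(Add(-41856, Add(145, Add(Rational(20, 7), Rational(65, 7), Rational(845, 7)))), Rational(1, 2)) = Pow(Add(-41856, Add(145, Rational(930, 7))), Rational(1, 2)) = Pow(Add(-41856, Rational(1945, 7)), Rational(1, 2)) = Pow(Rational(-291047, 7), Rational(1, 2)) = Mul(Rational(1, 7), I, Pow(2037329, Rational(1, 2)))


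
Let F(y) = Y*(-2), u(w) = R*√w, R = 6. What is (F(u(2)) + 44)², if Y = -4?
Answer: 2704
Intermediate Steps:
u(w) = 6*√w
F(y) = 8 (F(y) = -4*(-2) = 8)
(F(u(2)) + 44)² = (8 + 44)² = 52² = 2704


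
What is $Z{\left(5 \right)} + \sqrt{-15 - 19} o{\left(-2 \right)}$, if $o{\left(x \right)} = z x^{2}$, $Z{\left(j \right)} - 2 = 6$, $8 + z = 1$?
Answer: $8 - 28 i \sqrt{34} \approx 8.0 - 163.27 i$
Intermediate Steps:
$z = -7$ ($z = -8 + 1 = -7$)
$Z{\left(j \right)} = 8$ ($Z{\left(j \right)} = 2 + 6 = 8$)
$o{\left(x \right)} = - 7 x^{2}$
$Z{\left(5 \right)} + \sqrt{-15 - 19} o{\left(-2 \right)} = 8 + \sqrt{-15 - 19} \left(- 7 \left(-2\right)^{2}\right) = 8 + \sqrt{-34} \left(\left(-7\right) 4\right) = 8 + i \sqrt{34} \left(-28\right) = 8 - 28 i \sqrt{34}$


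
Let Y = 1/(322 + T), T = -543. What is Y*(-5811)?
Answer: 447/17 ≈ 26.294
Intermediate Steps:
Y = -1/221 (Y = 1/(322 - 543) = 1/(-221) = -1/221 ≈ -0.0045249)
Y*(-5811) = -1/221*(-5811) = 447/17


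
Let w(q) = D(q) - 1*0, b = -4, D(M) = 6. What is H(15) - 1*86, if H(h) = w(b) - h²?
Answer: -305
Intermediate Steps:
w(q) = 6 (w(q) = 6 - 1*0 = 6 + 0 = 6)
H(h) = 6 - h²
H(15) - 1*86 = (6 - 1*15²) - 1*86 = (6 - 1*225) - 86 = (6 - 225) - 86 = -219 - 86 = -305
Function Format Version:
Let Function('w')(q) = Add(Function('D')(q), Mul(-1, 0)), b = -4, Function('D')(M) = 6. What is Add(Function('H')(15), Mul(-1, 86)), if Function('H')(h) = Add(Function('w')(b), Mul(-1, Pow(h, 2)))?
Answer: -305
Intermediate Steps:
Function('w')(q) = 6 (Function('w')(q) = Add(6, Mul(-1, 0)) = Add(6, 0) = 6)
Function('H')(h) = Add(6, Mul(-1, Pow(h, 2)))
Add(Function('H')(15), Mul(-1, 86)) = Add(Add(6, Mul(-1, Pow(15, 2))), Mul(-1, 86)) = Add(Add(6, Mul(-1, 225)), -86) = Add(Add(6, -225), -86) = Add(-219, -86) = -305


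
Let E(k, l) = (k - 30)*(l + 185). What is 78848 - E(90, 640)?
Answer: 29348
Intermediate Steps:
E(k, l) = (-30 + k)*(185 + l)
78848 - E(90, 640) = 78848 - (-5550 - 30*640 + 185*90 + 90*640) = 78848 - (-5550 - 19200 + 16650 + 57600) = 78848 - 1*49500 = 78848 - 49500 = 29348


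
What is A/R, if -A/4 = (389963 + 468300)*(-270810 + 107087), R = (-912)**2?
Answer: 7395652271/10944 ≈ 6.7577e+5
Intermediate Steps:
R = 831744
A = 562069572596 (A = -4*(389963 + 468300)*(-270810 + 107087) = -3433052*(-163723) = -4*(-140517393149) = 562069572596)
A/R = 562069572596/831744 = 562069572596*(1/831744) = 7395652271/10944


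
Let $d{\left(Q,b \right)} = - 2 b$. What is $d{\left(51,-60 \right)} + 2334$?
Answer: $2454$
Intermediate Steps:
$d{\left(51,-60 \right)} + 2334 = \left(-2\right) \left(-60\right) + 2334 = 120 + 2334 = 2454$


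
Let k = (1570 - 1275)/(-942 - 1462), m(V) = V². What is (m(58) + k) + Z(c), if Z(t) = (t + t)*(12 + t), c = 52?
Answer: 24087785/2404 ≈ 10020.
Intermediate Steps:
Z(t) = 2*t*(12 + t) (Z(t) = (2*t)*(12 + t) = 2*t*(12 + t))
k = -295/2404 (k = 295/(-2404) = 295*(-1/2404) = -295/2404 ≈ -0.12271)
(m(58) + k) + Z(c) = (58² - 295/2404) + 2*52*(12 + 52) = (3364 - 295/2404) + 2*52*64 = 8086761/2404 + 6656 = 24087785/2404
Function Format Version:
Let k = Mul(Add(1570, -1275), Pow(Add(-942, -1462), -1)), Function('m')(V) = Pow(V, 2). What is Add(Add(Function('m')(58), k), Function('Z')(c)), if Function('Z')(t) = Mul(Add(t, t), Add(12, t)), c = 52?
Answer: Rational(24087785, 2404) ≈ 10020.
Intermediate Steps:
Function('Z')(t) = Mul(2, t, Add(12, t)) (Function('Z')(t) = Mul(Mul(2, t), Add(12, t)) = Mul(2, t, Add(12, t)))
k = Rational(-295, 2404) (k = Mul(295, Pow(-2404, -1)) = Mul(295, Rational(-1, 2404)) = Rational(-295, 2404) ≈ -0.12271)
Add(Add(Function('m')(58), k), Function('Z')(c)) = Add(Add(Pow(58, 2), Rational(-295, 2404)), Mul(2, 52, Add(12, 52))) = Add(Add(3364, Rational(-295, 2404)), Mul(2, 52, 64)) = Add(Rational(8086761, 2404), 6656) = Rational(24087785, 2404)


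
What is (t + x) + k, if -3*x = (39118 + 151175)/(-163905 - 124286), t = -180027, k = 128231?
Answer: -14927077605/288191 ≈ -51796.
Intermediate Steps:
x = 63431/288191 (x = -(39118 + 151175)/(3*(-163905 - 124286)) = -63431/(-288191) = -63431*(-1)/288191 = -⅓*(-190293/288191) = 63431/288191 ≈ 0.22010)
(t + x) + k = (-180027 + 63431/288191) + 128231 = -51882097726/288191 + 128231 = -14927077605/288191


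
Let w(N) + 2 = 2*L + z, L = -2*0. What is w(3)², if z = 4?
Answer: 4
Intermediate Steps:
L = 0
w(N) = 2 (w(N) = -2 + (2*0 + 4) = -2 + (0 + 4) = -2 + 4 = 2)
w(3)² = 2² = 4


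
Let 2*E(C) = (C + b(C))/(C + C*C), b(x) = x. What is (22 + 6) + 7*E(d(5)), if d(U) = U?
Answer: 175/6 ≈ 29.167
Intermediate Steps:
E(C) = C/(C + C²) (E(C) = ((C + C)/(C + C*C))/2 = ((2*C)/(C + C²))/2 = (2*C/(C + C²))/2 = C/(C + C²))
(22 + 6) + 7*E(d(5)) = (22 + 6) + 7/(1 + 5) = 28 + 7/6 = 175/6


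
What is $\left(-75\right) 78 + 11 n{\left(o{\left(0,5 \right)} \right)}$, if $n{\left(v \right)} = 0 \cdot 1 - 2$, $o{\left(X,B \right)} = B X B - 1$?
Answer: $-5872$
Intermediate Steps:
$o{\left(X,B \right)} = -1 + X B^{2}$ ($o{\left(X,B \right)} = X B^{2} - 1 = -1 + X B^{2}$)
$n{\left(v \right)} = -2$ ($n{\left(v \right)} = 0 - 2 = -2$)
$\left(-75\right) 78 + 11 n{\left(o{\left(0,5 \right)} \right)} = \left(-75\right) 78 + 11 \left(-2\right) = -5850 - 22 = -5872$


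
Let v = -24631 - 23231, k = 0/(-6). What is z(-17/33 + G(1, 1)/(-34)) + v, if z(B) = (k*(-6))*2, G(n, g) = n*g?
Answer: -47862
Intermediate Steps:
G(n, g) = g*n
k = 0 (k = 0*(-1/6) = 0)
v = -47862
z(B) = 0 (z(B) = (0*(-6))*2 = 0*2 = 0)
z(-17/33 + G(1, 1)/(-34)) + v = 0 - 47862 = -47862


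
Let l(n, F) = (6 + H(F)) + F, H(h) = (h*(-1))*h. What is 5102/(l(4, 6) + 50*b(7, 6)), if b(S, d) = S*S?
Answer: 2551/1213 ≈ 2.1031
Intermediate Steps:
H(h) = -h**2 (H(h) = (-h)*h = -h**2)
b(S, d) = S**2
l(n, F) = 6 + F - F**2 (l(n, F) = (6 - F**2) + F = 6 + F - F**2)
5102/(l(4, 6) + 50*b(7, 6)) = 5102/((6 + 6 - 1*6**2) + 50*7**2) = 5102/((6 + 6 - 1*36) + 50*49) = 5102/((6 + 6 - 36) + 2450) = 5102/(-24 + 2450) = 5102/2426 = 5102*(1/2426) = 2551/1213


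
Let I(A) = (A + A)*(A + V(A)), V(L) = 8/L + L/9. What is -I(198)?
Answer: -87136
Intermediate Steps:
V(L) = 8/L + L/9 (V(L) = 8/L + L*(⅑) = 8/L + L/9)
I(A) = 2*A*(8/A + 10*A/9) (I(A) = (A + A)*(A + (8/A + A/9)) = (2*A)*(8/A + 10*A/9) = 2*A*(8/A + 10*A/9))
-I(198) = -(16 + (20/9)*198²) = -(16 + (20/9)*39204) = -(16 + 87120) = -1*87136 = -87136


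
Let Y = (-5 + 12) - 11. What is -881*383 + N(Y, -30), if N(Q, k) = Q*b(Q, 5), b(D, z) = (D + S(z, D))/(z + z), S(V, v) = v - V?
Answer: -1687089/5 ≈ -3.3742e+5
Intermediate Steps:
b(D, z) = (-z + 2*D)/(2*z) (b(D, z) = (D + (D - z))/(z + z) = (-z + 2*D)/((2*z)) = (-z + 2*D)*(1/(2*z)) = (-z + 2*D)/(2*z))
Y = -4 (Y = 7 - 11 = -4)
N(Q, k) = Q*(-½ + Q/5) (N(Q, k) = Q*((Q - ½*5)/5) = Q*((Q - 5/2)/5) = Q*((-5/2 + Q)/5) = Q*(-½ + Q/5))
-881*383 + N(Y, -30) = -881*383 + (⅒)*(-4)*(-5 + 2*(-4)) = -337423 + (⅒)*(-4)*(-5 - 8) = -337423 + (⅒)*(-4)*(-13) = -337423 + 26/5 = -1687089/5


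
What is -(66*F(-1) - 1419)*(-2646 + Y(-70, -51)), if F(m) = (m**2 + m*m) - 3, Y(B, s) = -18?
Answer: -3956040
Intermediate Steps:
F(m) = -3 + 2*m**2 (F(m) = (m**2 + m**2) - 3 = 2*m**2 - 3 = -3 + 2*m**2)
-(66*F(-1) - 1419)*(-2646 + Y(-70, -51)) = -(66*(-3 + 2*(-1)**2) - 1419)*(-2646 - 18) = -(66*(-3 + 2*1) - 1419)*(-2664) = -(66*(-3 + 2) - 1419)*(-2664) = -(66*(-1) - 1419)*(-2664) = -(-66 - 1419)*(-2664) = -(-1485)*(-2664) = -1*3956040 = -3956040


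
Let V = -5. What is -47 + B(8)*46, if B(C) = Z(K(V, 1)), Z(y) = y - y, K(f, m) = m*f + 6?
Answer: -47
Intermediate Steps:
K(f, m) = 6 + f*m (K(f, m) = f*m + 6 = 6 + f*m)
Z(y) = 0
B(C) = 0
-47 + B(8)*46 = -47 + 0*46 = -47 + 0 = -47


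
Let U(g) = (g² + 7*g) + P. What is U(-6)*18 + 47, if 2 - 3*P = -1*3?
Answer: -31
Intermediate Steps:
P = 5/3 (P = ⅔ - (-1)*3/3 = ⅔ - ⅓*(-3) = ⅔ + 1 = 5/3 ≈ 1.6667)
U(g) = 5/3 + g² + 7*g (U(g) = (g² + 7*g) + 5/3 = 5/3 + g² + 7*g)
U(-6)*18 + 47 = (5/3 + (-6)² + 7*(-6))*18 + 47 = (5/3 + 36 - 42)*18 + 47 = -13/3*18 + 47 = -78 + 47 = -31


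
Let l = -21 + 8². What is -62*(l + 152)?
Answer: -12090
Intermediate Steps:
l = 43 (l = -21 + 64 = 43)
-62*(l + 152) = -62*(43 + 152) = -62*195 = -12090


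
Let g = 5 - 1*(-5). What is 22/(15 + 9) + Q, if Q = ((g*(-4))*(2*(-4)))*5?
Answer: 19211/12 ≈ 1600.9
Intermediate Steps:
g = 10 (g = 5 + 5 = 10)
Q = 1600 (Q = ((10*(-4))*(2*(-4)))*5 = -40*(-8)*5 = 320*5 = 1600)
22/(15 + 9) + Q = 22/(15 + 9) + 1600 = 22/24 + 1600 = (1/24)*22 + 1600 = 11/12 + 1600 = 19211/12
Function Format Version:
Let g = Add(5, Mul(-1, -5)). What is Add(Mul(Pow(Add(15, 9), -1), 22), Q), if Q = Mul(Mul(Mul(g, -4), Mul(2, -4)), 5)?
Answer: Rational(19211, 12) ≈ 1600.9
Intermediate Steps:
g = 10 (g = Add(5, 5) = 10)
Q = 1600 (Q = Mul(Mul(Mul(10, -4), Mul(2, -4)), 5) = Mul(Mul(-40, -8), 5) = Mul(320, 5) = 1600)
Add(Mul(Pow(Add(15, 9), -1), 22), Q) = Add(Mul(Pow(Add(15, 9), -1), 22), 1600) = Add(Mul(Pow(24, -1), 22), 1600) = Add(Mul(Rational(1, 24), 22), 1600) = Add(Rational(11, 12), 1600) = Rational(19211, 12)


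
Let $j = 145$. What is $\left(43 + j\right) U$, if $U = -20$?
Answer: $-3760$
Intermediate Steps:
$\left(43 + j\right) U = \left(43 + 145\right) \left(-20\right) = 188 \left(-20\right) = -3760$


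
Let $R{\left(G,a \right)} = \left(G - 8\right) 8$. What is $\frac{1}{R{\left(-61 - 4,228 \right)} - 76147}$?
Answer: $- \frac{1}{76731} \approx -1.3033 \cdot 10^{-5}$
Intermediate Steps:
$R{\left(G,a \right)} = -64 + 8 G$ ($R{\left(G,a \right)} = \left(-8 + G\right) 8 = -64 + 8 G$)
$\frac{1}{R{\left(-61 - 4,228 \right)} - 76147} = \frac{1}{\left(-64 + 8 \left(-61 - 4\right)\right) - 76147} = \frac{1}{\left(-64 + 8 \left(-65\right)\right) - 76147} = \frac{1}{\left(-64 - 520\right) - 76147} = \frac{1}{-584 - 76147} = \frac{1}{-76731} = - \frac{1}{76731}$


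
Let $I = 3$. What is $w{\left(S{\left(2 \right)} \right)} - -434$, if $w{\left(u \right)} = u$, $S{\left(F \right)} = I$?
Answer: $437$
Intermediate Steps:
$S{\left(F \right)} = 3$
$w{\left(S{\left(2 \right)} \right)} - -434 = 3 - -434 = 3 + 434 = 437$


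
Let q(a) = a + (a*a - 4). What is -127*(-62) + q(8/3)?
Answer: 70918/9 ≈ 7879.8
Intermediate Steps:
q(a) = -4 + a + a² (q(a) = a + (a² - 4) = a + (-4 + a²) = -4 + a + a²)
-127*(-62) + q(8/3) = -127*(-62) + (-4 + 8/3 + (8/3)²) = 7874 + (-4 + 8*(⅓) + (8*(⅓))²) = 7874 + (-4 + 8/3 + (8/3)²) = 7874 + (-4 + 8/3 + 64/9) = 7874 + 52/9 = 70918/9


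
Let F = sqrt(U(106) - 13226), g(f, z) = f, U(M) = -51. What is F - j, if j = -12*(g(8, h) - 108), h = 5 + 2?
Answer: -1200 + I*sqrt(13277) ≈ -1200.0 + 115.23*I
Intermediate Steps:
h = 7
j = 1200 (j = -12*(8 - 108) = -12*(-100) = 1200)
F = I*sqrt(13277) (F = sqrt(-51 - 13226) = sqrt(-13277) = I*sqrt(13277) ≈ 115.23*I)
F - j = I*sqrt(13277) - 1*1200 = I*sqrt(13277) - 1200 = -1200 + I*sqrt(13277)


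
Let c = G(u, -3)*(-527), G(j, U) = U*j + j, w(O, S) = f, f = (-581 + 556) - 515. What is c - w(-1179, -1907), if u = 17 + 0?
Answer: 18458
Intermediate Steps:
f = -540 (f = -25 - 515 = -540)
w(O, S) = -540
u = 17
G(j, U) = j + U*j
c = 17918 (c = (17*(1 - 3))*(-527) = (17*(-2))*(-527) = -34*(-527) = 17918)
c - w(-1179, -1907) = 17918 - 1*(-540) = 17918 + 540 = 18458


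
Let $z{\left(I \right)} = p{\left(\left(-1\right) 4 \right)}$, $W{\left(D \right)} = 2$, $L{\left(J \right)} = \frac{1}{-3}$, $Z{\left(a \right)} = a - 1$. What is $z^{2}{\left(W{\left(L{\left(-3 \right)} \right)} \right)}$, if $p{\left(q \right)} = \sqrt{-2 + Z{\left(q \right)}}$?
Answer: $-7$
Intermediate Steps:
$Z{\left(a \right)} = -1 + a$ ($Z{\left(a \right)} = a - 1 = -1 + a$)
$L{\left(J \right)} = - \frac{1}{3}$
$p{\left(q \right)} = \sqrt{-3 + q}$ ($p{\left(q \right)} = \sqrt{-2 + \left(-1 + q\right)} = \sqrt{-3 + q}$)
$z{\left(I \right)} = i \sqrt{7}$ ($z{\left(I \right)} = \sqrt{-3 - 4} = \sqrt{-7} = i \sqrt{7}$)
$z^{2}{\left(W{\left(L{\left(-3 \right)} \right)} \right)} = \left(i \sqrt{7}\right)^{2} = -7$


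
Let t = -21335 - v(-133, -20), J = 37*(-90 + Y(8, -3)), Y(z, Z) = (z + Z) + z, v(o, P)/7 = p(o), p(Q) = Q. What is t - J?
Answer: -17555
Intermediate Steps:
v(o, P) = 7*o
Y(z, Z) = Z + 2*z (Y(z, Z) = (Z + z) + z = Z + 2*z)
J = -2849 (J = 37*(-90 + (-3 + 2*8)) = 37*(-90 + (-3 + 16)) = 37*(-90 + 13) = 37*(-77) = -2849)
t = -20404 (t = -21335 - 7*(-133) = -21335 - 1*(-931) = -21335 + 931 = -20404)
t - J = -20404 - 1*(-2849) = -20404 + 2849 = -17555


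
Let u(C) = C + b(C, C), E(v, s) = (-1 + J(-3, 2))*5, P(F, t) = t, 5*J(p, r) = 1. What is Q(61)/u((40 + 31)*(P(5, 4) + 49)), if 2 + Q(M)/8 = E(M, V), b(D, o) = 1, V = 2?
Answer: -12/941 ≈ -0.012752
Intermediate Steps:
J(p, r) = ⅕ (J(p, r) = (⅕)*1 = ⅕)
E(v, s) = -4 (E(v, s) = (-1 + ⅕)*5 = -⅘*5 = -4)
u(C) = 1 + C (u(C) = C + 1 = 1 + C)
Q(M) = -48 (Q(M) = -16 + 8*(-4) = -16 - 32 = -48)
Q(61)/u((40 + 31)*(P(5, 4) + 49)) = -48/(1 + (40 + 31)*(4 + 49)) = -48/(1 + 71*53) = -48/(1 + 3763) = -48/3764 = -48*1/3764 = -12/941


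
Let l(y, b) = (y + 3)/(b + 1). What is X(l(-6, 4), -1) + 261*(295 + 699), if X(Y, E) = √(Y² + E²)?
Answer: 259434 + √34/5 ≈ 2.5944e+5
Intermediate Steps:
l(y, b) = (3 + y)/(1 + b)
X(Y, E) = √(E² + Y²)
X(l(-6, 4), -1) + 261*(295 + 699) = √((-1)² + ((3 - 6)/(1 + 4))²) + 261*(295 + 699) = √(1 + (-3/5)²) + 261*994 = √(1 + ((⅕)*(-3))²) + 259434 = √(1 + (-⅗)²) + 259434 = √(1 + 9/25) + 259434 = √(34/25) + 259434 = √34/5 + 259434 = 259434 + √34/5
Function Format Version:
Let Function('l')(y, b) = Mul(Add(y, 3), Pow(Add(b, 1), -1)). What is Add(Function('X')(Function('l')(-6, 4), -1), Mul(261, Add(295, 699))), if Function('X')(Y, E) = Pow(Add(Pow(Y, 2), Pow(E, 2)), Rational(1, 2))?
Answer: Add(259434, Mul(Rational(1, 5), Pow(34, Rational(1, 2)))) ≈ 2.5944e+5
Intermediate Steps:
Function('l')(y, b) = Mul(Pow(Add(1, b), -1), Add(3, y)) (Function('l')(y, b) = Mul(Add(3, y), Pow(Add(1, b), -1)) = Mul(Pow(Add(1, b), -1), Add(3, y)))
Function('X')(Y, E) = Pow(Add(Pow(E, 2), Pow(Y, 2)), Rational(1, 2))
Add(Function('X')(Function('l')(-6, 4), -1), Mul(261, Add(295, 699))) = Add(Pow(Add(Pow(-1, 2), Pow(Mul(Pow(Add(1, 4), -1), Add(3, -6)), 2)), Rational(1, 2)), Mul(261, Add(295, 699))) = Add(Pow(Add(1, Pow(Mul(Pow(5, -1), -3), 2)), Rational(1, 2)), Mul(261, 994)) = Add(Pow(Add(1, Pow(Mul(Rational(1, 5), -3), 2)), Rational(1, 2)), 259434) = Add(Pow(Add(1, Pow(Rational(-3, 5), 2)), Rational(1, 2)), 259434) = Add(Pow(Add(1, Rational(9, 25)), Rational(1, 2)), 259434) = Add(Pow(Rational(34, 25), Rational(1, 2)), 259434) = Add(Mul(Rational(1, 5), Pow(34, Rational(1, 2))), 259434) = Add(259434, Mul(Rational(1, 5), Pow(34, Rational(1, 2))))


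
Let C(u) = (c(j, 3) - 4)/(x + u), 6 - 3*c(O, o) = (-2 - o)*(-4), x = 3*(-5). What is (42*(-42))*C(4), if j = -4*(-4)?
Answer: -15288/11 ≈ -1389.8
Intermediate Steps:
x = -15
j = 16
c(O, o) = -⅔ - 4*o/3 (c(O, o) = 2 - (-2 - o)*(-4)/3 = 2 - (8 + 4*o)/3 = 2 + (-8/3 - 4*o/3) = -⅔ - 4*o/3)
C(u) = -26/(3*(-15 + u)) (C(u) = ((-⅔ - 4/3*3) - 4)/(-15 + u) = ((-⅔ - 4) - 4)/(-15 + u) = (-14/3 - 4)/(-15 + u) = -26/(3*(-15 + u)))
(42*(-42))*C(4) = (42*(-42))*(-26/(-45 + 3*4)) = -(-45864)/(-45 + 12) = -(-45864)/(-33) = -(-45864)*(-1)/33 = -1764*26/33 = -15288/11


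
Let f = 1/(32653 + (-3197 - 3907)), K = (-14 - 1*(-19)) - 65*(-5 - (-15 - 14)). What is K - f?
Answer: -39728696/25549 ≈ -1555.0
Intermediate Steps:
K = -1555 (K = (-14 + 19) - 65*(-5 - 1*(-29)) = 5 - 65*(-5 + 29) = 5 - 65*24 = 5 - 1560 = -1555)
f = 1/25549 (f = 1/(32653 - 7104) = 1/25549 ≈ 3.9140e-5)
K - f = -1555 - 1*1/25549 = -1555 - 1/25549 = -39728696/25549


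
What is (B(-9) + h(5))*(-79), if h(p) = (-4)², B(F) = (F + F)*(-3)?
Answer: -5530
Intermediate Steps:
B(F) = -6*F (B(F) = (2*F)*(-3) = -6*F)
h(p) = 16
(B(-9) + h(5))*(-79) = (-6*(-9) + 16)*(-79) = (54 + 16)*(-79) = 70*(-79) = -5530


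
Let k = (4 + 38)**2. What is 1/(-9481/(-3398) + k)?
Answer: 3398/6003553 ≈ 0.00056600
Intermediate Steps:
k = 1764 (k = 42**2 = 1764)
1/(-9481/(-3398) + k) = 1/(-9481/(-3398) + 1764) = 1/(-9481*(-1/3398) + 1764) = 1/(9481/3398 + 1764) = 1/(6003553/3398) = 3398/6003553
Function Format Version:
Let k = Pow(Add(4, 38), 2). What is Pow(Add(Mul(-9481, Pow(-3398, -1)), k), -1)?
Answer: Rational(3398, 6003553) ≈ 0.00056600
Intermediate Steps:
k = 1764 (k = Pow(42, 2) = 1764)
Pow(Add(Mul(-9481, Pow(-3398, -1)), k), -1) = Pow(Add(Mul(-9481, Pow(-3398, -1)), 1764), -1) = Pow(Add(Mul(-9481, Rational(-1, 3398)), 1764), -1) = Pow(Add(Rational(9481, 3398), 1764), -1) = Pow(Rational(6003553, 3398), -1) = Rational(3398, 6003553)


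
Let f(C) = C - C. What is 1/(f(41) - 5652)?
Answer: -1/5652 ≈ -0.00017693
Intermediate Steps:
f(C) = 0
1/(f(41) - 5652) = 1/(0 - 5652) = 1/(-5652) = -1/5652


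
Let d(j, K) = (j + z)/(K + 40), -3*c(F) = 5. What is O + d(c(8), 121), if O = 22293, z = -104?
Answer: 10767202/483 ≈ 22292.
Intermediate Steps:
c(F) = -5/3 (c(F) = -⅓*5 = -5/3)
d(j, K) = (-104 + j)/(40 + K) (d(j, K) = (j - 104)/(K + 40) = (-104 + j)/(40 + K))
O + d(c(8), 121) = 22293 + (-104 - 5/3)/(40 + 121) = 22293 - 317/3/161 = 22293 + (1/161)*(-317/3) = 22293 - 317/483 = 10767202/483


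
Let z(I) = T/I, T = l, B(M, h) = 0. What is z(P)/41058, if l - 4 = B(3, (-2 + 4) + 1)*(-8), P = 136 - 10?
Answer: 1/1293327 ≈ 7.7320e-7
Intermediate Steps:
P = 126
l = 4 (l = 4 + 0*(-8) = 4 + 0 = 4)
T = 4
z(I) = 4/I
z(P)/41058 = (4/126)/41058 = (4*(1/126))*(1/41058) = (2/63)*(1/41058) = 1/1293327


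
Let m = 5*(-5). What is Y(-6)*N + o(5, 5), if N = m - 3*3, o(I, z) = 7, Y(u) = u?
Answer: 211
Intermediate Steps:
m = -25
N = -34 (N = -25 - 3*3 = -25 - 1*9 = -25 - 9 = -34)
Y(-6)*N + o(5, 5) = -6*(-34) + 7 = 204 + 7 = 211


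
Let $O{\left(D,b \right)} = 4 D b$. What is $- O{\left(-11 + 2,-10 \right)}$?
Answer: $-360$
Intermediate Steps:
$O{\left(D,b \right)} = 4 D b$
$- O{\left(-11 + 2,-10 \right)} = - 4 \left(-11 + 2\right) \left(-10\right) = - 4 \left(-9\right) \left(-10\right) = \left(-1\right) 360 = -360$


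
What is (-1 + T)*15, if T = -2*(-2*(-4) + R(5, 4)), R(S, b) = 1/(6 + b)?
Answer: -258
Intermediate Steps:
T = -81/5 (T = -2*(-2*(-4) + 1/(6 + 4)) = -2*(8 + 1/10) = -2*81/10 = -81/5 ≈ -16.200)
(-1 + T)*15 = (-1 - 81/5)*15 = -86/5*15 = -258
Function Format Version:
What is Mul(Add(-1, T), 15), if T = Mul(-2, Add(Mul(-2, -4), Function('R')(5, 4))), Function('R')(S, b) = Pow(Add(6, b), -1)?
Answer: -258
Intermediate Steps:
T = Rational(-81, 5) (T = Mul(-2, Add(Mul(-2, -4), Pow(Add(6, 4), -1))) = Mul(-2, Add(8, Pow(10, -1))) = Mul(-2, Add(8, Rational(1, 10))) = Mul(-2, Rational(81, 10)) = Rational(-81, 5) ≈ -16.200)
Mul(Add(-1, T), 15) = Mul(Add(-1, Rational(-81, 5)), 15) = Mul(Rational(-86, 5), 15) = -258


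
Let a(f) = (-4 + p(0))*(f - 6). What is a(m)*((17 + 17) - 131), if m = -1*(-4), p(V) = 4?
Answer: 0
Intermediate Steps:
m = 4
a(f) = 0 (a(f) = (-4 + 4)*(f - 6) = 0*(-6 + f) = 0)
a(m)*((17 + 17) - 131) = 0*((17 + 17) - 131) = 0*(34 - 131) = 0*(-97) = 0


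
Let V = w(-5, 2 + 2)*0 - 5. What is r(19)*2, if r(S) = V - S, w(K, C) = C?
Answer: -48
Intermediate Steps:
V = -5 (V = (2 + 2)*0 - 5 = 4*0 - 5 = 0 - 5 = -5)
r(S) = -5 - S
r(19)*2 = (-5 - 1*19)*2 = (-5 - 19)*2 = -24*2 = -48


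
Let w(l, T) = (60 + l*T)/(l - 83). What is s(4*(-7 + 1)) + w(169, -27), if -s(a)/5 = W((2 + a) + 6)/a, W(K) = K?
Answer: -14369/258 ≈ -55.694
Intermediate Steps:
w(l, T) = (60 + T*l)/(-83 + l)
s(a) = -5*(8 + a)/a (s(a) = -5*((2 + a) + 6)/a = -5*(8 + a)/a)
s(4*(-7 + 1)) + w(169, -27) = (-5 - 40*1/(4*(-7 + 1))) + (60 - 27*169)/(-83 + 169) = (-5 - 40/(4*(-6))) + (60 - 4563)/86 = (-5 - 40/(-24)) + (1/86)*(-4503) = (-5 - 40*(-1/24)) - 4503/86 = (-5 + 5/3) - 4503/86 = -10/3 - 4503/86 = -14369/258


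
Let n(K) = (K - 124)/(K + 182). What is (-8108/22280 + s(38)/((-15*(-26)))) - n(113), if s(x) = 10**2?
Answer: -899921/12816570 ≈ -0.070215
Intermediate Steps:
s(x) = 100
n(K) = (-124 + K)/(182 + K)
(-8108/22280 + s(38)/((-15*(-26)))) - n(113) = (-8108/22280 + 100/((-15*(-26)))) - (-124 + 113)/(182 + 113) = (-8108*1/22280 + 100/390) - (-11)/295 = (-2027/5570 + 100*(1/390)) - (-11)/295 = (-2027/5570 + 10/39) - 1*(-11/295) = -23353/217230 + 11/295 = -899921/12816570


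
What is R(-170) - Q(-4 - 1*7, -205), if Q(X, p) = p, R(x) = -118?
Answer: 87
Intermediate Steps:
R(-170) - Q(-4 - 1*7, -205) = -118 - 1*(-205) = -118 + 205 = 87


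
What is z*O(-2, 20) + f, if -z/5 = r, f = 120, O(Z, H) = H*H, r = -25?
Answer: 50120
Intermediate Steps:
O(Z, H) = H²
z = 125 (z = -5*(-25) = 125)
z*O(-2, 20) + f = 125*20² + 120 = 125*400 + 120 = 50000 + 120 = 50120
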